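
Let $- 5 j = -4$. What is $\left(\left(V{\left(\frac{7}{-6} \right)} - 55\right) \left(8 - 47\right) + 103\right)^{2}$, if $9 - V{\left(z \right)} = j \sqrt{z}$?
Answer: $\frac{89936833}{25} + \frac{98644 i \sqrt{42}}{5} \approx 3.5975 \cdot 10^{6} + 1.2786 \cdot 10^{5} i$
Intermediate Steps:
$j = \frac{4}{5}$ ($j = \left(- \frac{1}{5}\right) \left(-4\right) = \frac{4}{5} \approx 0.8$)
$V{\left(z \right)} = 9 - \frac{4 \sqrt{z}}{5}$
$\left(\left(V{\left(\frac{7}{-6} \right)} - 55\right) \left(8 - 47\right) + 103\right)^{2} = \left(\left(\left(9 - \frac{4 \sqrt{\frac{7}{-6}}}{5}\right) - 55\right) \left(8 - 47\right) + 103\right)^{2} = \left(\left(\left(9 - \frac{4 \sqrt{7 \left(- \frac{1}{6}\right)}}{5}\right) - 55\right) \left(-39\right) + 103\right)^{2} = \left(\left(\left(9 - \frac{4 \sqrt{- \frac{7}{6}}}{5}\right) - 55\right) \left(-39\right) + 103\right)^{2} = \left(\left(\left(9 - \frac{4 \frac{i \sqrt{42}}{6}}{5}\right) - 55\right) \left(-39\right) + 103\right)^{2} = \left(\left(\left(9 - \frac{2 i \sqrt{42}}{15}\right) - 55\right) \left(-39\right) + 103\right)^{2} = \left(\left(-46 - \frac{2 i \sqrt{42}}{15}\right) \left(-39\right) + 103\right)^{2} = \left(\left(1794 + \frac{26 i \sqrt{42}}{5}\right) + 103\right)^{2} = \left(1897 + \frac{26 i \sqrt{42}}{5}\right)^{2}$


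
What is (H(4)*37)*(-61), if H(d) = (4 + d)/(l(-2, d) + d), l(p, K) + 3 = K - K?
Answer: -18056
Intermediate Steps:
l(p, K) = -3 (l(p, K) = -3 + (K - K) = -3 + 0 = -3)
H(d) = (4 + d)/(-3 + d)
(H(4)*37)*(-61) = (((4 + 4)/(-3 + 4))*37)*(-61) = ((8/1)*37)*(-61) = ((1*8)*37)*(-61) = (8*37)*(-61) = 296*(-61) = -18056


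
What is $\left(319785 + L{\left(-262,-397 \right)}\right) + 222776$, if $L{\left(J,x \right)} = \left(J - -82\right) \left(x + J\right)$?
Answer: $661181$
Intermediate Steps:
$L{\left(J,x \right)} = \left(82 + J\right) \left(J + x\right)$ ($L{\left(J,x \right)} = \left(J + \left(-30 + 112\right)\right) \left(J + x\right) = \left(J + 82\right) \left(J + x\right) = \left(82 + J\right) \left(J + x\right)$)
$\left(319785 + L{\left(-262,-397 \right)}\right) + 222776 = \left(319785 + \left(\left(-262\right)^{2} + 82 \left(-262\right) + 82 \left(-397\right) - -104014\right)\right) + 222776 = \left(319785 + \left(68644 - 21484 - 32554 + 104014\right)\right) + 222776 = \left(319785 + 118620\right) + 222776 = 438405 + 222776 = 661181$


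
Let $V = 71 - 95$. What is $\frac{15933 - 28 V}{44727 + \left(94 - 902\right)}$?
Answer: $\frac{16605}{43919} \approx 0.37808$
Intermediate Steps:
$V = -24$ ($V = 71 - 95 = -24$)
$\frac{15933 - 28 V}{44727 + \left(94 - 902\right)} = \frac{15933 - -672}{44727 + \left(94 - 902\right)} = \frac{15933 + 672}{44727 + \left(94 - 902\right)} = \frac{16605}{44727 - 808} = \frac{16605}{43919}$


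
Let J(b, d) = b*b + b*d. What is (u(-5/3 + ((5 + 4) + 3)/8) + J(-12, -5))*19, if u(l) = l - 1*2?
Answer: 23009/6 ≈ 3834.8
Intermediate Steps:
u(l) = -2 + l (u(l) = l - 2 = -2 + l)
J(b, d) = b**2 + b*d
(u(-5/3 + ((5 + 4) + 3)/8) + J(-12, -5))*19 = ((-2 + (-5/3 + ((5 + 4) + 3)/8)) - 12*(-12 - 5))*19 = ((-2 + (-5*1/3 + (9 + 3)*(1/8))) - 12*(-17))*19 = ((-2 + (-5/3 + 12*(1/8))) + 204)*19 = ((-2 + (-5/3 + 3/2)) + 204)*19 = ((-2 - 1/6) + 204)*19 = (-13/6 + 204)*19 = (1211/6)*19 = 23009/6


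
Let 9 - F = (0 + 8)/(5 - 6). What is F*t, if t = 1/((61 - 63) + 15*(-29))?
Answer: -17/437 ≈ -0.038902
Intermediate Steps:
F = 17 (F = 9 - (0 + 8)/(5 - 6) = 9 - 8/(-1) = 9 - 8*(-1) = 9 - 1*(-8) = 9 + 8 = 17)
t = -1/437 (t = 1/(-2 - 435) = 1/(-437) = -1/437 ≈ -0.0022883)
F*t = 17*(-1/437) = -17/437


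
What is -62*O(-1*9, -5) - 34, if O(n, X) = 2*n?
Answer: 1082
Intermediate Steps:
-62*O(-1*9, -5) - 34 = -124*(-1*9) - 34 = -124*(-9) - 34 = -62*(-18) - 34 = 1116 - 34 = 1082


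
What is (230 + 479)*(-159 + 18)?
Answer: -99969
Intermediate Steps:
(230 + 479)*(-159 + 18) = 709*(-141) = -99969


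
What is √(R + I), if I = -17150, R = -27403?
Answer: I*√44553 ≈ 211.08*I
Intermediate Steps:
√(R + I) = √(-27403 - 17150) = √(-44553) = I*√44553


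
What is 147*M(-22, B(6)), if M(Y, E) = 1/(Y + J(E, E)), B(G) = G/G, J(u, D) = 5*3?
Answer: -21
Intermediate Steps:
J(u, D) = 15
B(G) = 1
M(Y, E) = 1/(15 + Y) (M(Y, E) = 1/(Y + 15) = 1/(15 + Y))
147*M(-22, B(6)) = 147/(15 - 22) = 147/(-7) = 147*(-⅐) = -21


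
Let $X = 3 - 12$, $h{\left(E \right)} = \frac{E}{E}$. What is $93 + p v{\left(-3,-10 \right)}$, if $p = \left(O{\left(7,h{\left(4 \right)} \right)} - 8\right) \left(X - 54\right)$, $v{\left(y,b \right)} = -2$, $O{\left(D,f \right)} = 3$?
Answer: $-537$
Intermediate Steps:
$h{\left(E \right)} = 1$
$X = -9$ ($X = 3 - 12 = -9$)
$p = 315$ ($p = \left(3 - 8\right) \left(-9 - 54\right) = \left(-5\right) \left(-63\right) = 315$)
$93 + p v{\left(-3,-10 \right)} = 93 + 315 \left(-2\right) = 93 - 630 = -537$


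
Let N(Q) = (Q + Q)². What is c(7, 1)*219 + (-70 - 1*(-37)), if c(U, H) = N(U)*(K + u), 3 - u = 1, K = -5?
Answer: -128805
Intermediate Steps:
N(Q) = 4*Q² (N(Q) = (2*Q)² = 4*Q²)
u = 2 (u = 3 - 1*1 = 3 - 1 = 2)
c(U, H) = -12*U² (c(U, H) = (4*U²)*(-5 + 2) = (4*U²)*(-3) = -12*U²)
c(7, 1)*219 + (-70 - 1*(-37)) = -12*7²*219 + (-70 - 1*(-37)) = -12*49*219 + (-70 + 37) = -588*219 - 33 = -128772 - 33 = -128805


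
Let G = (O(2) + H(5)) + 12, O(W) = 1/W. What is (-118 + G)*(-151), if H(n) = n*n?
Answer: 24311/2 ≈ 12156.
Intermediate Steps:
H(n) = n²
G = 75/2 (G = (1/2 + 5²) + 12 = (½ + 25) + 12 = 51/2 + 12 = 75/2 ≈ 37.500)
(-118 + G)*(-151) = (-118 + 75/2)*(-151) = -161/2*(-151) = 24311/2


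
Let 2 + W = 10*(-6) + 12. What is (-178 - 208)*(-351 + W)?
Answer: 154786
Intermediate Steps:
W = -50 (W = -2 + (10*(-6) + 12) = -2 + (-60 + 12) = -2 - 48 = -50)
(-178 - 208)*(-351 + W) = (-178 - 208)*(-351 - 50) = -386*(-401) = 154786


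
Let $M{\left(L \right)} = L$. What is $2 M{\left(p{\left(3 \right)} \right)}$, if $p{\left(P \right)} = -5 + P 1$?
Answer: $-4$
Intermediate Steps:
$p{\left(P \right)} = -5 + P$
$2 M{\left(p{\left(3 \right)} \right)} = 2 \left(-5 + 3\right) = 2 \left(-2\right) = -4$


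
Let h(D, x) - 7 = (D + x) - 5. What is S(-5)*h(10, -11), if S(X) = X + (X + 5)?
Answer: -5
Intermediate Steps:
h(D, x) = 2 + D + x (h(D, x) = 7 + ((D + x) - 5) = 7 + (-5 + D + x) = 2 + D + x)
S(X) = 5 + 2*X (S(X) = X + (5 + X) = 5 + 2*X)
S(-5)*h(10, -11) = (5 + 2*(-5))*(2 + 10 - 11) = (5 - 10)*1 = -5*1 = -5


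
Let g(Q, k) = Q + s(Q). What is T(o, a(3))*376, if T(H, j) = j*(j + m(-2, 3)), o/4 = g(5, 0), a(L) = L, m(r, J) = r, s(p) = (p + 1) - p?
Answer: 1128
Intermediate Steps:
s(p) = 1 (s(p) = (1 + p) - p = 1)
g(Q, k) = 1 + Q (g(Q, k) = Q + 1 = 1 + Q)
o = 24 (o = 4*(1 + 5) = 4*6 = 24)
T(H, j) = j*(-2 + j) (T(H, j) = j*(j - 2) = j*(-2 + j))
T(o, a(3))*376 = (3*(-2 + 3))*376 = (3*1)*376 = 3*376 = 1128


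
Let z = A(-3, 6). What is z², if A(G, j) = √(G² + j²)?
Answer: 45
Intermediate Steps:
z = 3*√5 (z = √((-3)² + 6²) = √(9 + 36) = √45 = 3*√5 ≈ 6.7082)
z² = (3*√5)² = 45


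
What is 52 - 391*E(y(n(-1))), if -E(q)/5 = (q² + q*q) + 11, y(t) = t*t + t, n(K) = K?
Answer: 21557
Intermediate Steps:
y(t) = t + t² (y(t) = t² + t = t + t²)
E(q) = -55 - 10*q² (E(q) = -5*((q² + q*q) + 11) = -5*((q² + q²) + 11) = -5*(2*q² + 11) = -5*(11 + 2*q²) = -55 - 10*q²)
52 - 391*E(y(n(-1))) = 52 - 391*(-55 - 10*(1 - 1)²) = 52 - 391*(-55 - 10*(-1*0)²) = 52 - 391*(-55 - 10*0²) = 52 - 391*(-55 - 10*0) = 52 - 391*(-55 + 0) = 52 - 391*(-55) = 52 + 21505 = 21557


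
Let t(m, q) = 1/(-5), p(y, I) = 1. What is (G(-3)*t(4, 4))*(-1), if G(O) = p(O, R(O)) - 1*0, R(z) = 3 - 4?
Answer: 1/5 ≈ 0.20000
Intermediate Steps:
R(z) = -1
t(m, q) = -1/5
G(O) = 1 (G(O) = 1 - 1*0 = 1 + 0 = 1)
(G(-3)*t(4, 4))*(-1) = (1*(-1/5))*(-1) = -1/5*(-1) = 1/5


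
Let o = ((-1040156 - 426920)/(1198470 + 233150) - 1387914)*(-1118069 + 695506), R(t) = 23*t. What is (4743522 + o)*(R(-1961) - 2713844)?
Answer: -12321713948100058898967/7615 ≈ -1.6181e+18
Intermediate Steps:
o = 209904674360524657/357905 (o = (-1467076/1431620 - 1387914)*(-422563) = (-1467076*1/1431620 - 1387914)*(-422563) = (-366769/357905 - 1387914)*(-422563) = -496741726939/357905*(-422563) = 209904674360524657/357905 ≈ 5.8648e+11)
(4743522 + o)*(R(-1961) - 2713844) = (4743522 + 209904674360524657/357905)*(23*(-1961) - 2713844) = 209906372090766067*(-45103 - 2713844)/357905 = (209906372090766067/357905)*(-2758947) = -12321713948100058898967/7615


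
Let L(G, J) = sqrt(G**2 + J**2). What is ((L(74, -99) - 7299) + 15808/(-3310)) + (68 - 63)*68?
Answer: -11525049/1655 + sqrt(15277) ≈ -6840.2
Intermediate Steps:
((L(74, -99) - 7299) + 15808/(-3310)) + (68 - 63)*68 = ((sqrt(74**2 + (-99)**2) - 7299) + 15808/(-3310)) + (68 - 63)*68 = ((sqrt(5476 + 9801) - 7299) + 15808*(-1/3310)) + 5*68 = ((sqrt(15277) - 7299) - 7904/1655) + 340 = ((-7299 + sqrt(15277)) - 7904/1655) + 340 = (-12087749/1655 + sqrt(15277)) + 340 = -11525049/1655 + sqrt(15277)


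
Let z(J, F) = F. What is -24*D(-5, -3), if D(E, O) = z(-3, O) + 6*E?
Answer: 792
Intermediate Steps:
D(E, O) = O + 6*E
-24*D(-5, -3) = -24*(-3 + 6*(-5)) = -24*(-3 - 30) = -24*(-33) = 792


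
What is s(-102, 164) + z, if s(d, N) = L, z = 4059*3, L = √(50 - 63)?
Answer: 12177 + I*√13 ≈ 12177.0 + 3.6056*I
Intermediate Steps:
L = I*√13 (L = √(-13) = I*√13 ≈ 3.6056*I)
z = 12177
s(d, N) = I*√13
s(-102, 164) + z = I*√13 + 12177 = 12177 + I*√13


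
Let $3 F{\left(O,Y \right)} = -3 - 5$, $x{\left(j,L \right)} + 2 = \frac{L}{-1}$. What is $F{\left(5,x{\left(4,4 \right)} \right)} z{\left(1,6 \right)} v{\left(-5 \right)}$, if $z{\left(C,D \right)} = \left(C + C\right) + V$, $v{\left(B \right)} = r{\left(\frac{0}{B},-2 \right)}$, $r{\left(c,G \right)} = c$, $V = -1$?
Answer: $0$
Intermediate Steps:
$x{\left(j,L \right)} = -2 - L$ ($x{\left(j,L \right)} = -2 + \frac{L}{-1} = -2 + L \left(-1\right) = -2 - L$)
$F{\left(O,Y \right)} = - \frac{8}{3}$ ($F{\left(O,Y \right)} = \frac{-3 - 5}{3} = \frac{1}{3} \left(-8\right) = - \frac{8}{3}$)
$v{\left(B \right)} = 0$ ($v{\left(B \right)} = \frac{0}{B} = 0$)
$z{\left(C,D \right)} = -1 + 2 C$ ($z{\left(C,D \right)} = \left(C + C\right) - 1 = 2 C - 1 = -1 + 2 C$)
$F{\left(5,x{\left(4,4 \right)} \right)} z{\left(1,6 \right)} v{\left(-5 \right)} = - \frac{8 \left(-1 + 2 \cdot 1\right)}{3} \cdot 0 = - \frac{8 \left(-1 + 2\right)}{3} \cdot 0 = \left(- \frac{8}{3}\right) 1 \cdot 0 = \left(- \frac{8}{3}\right) 0 = 0$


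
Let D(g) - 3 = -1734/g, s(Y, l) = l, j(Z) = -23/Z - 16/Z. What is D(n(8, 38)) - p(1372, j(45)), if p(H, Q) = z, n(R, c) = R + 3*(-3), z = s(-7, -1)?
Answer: 1738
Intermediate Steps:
j(Z) = -39/Z
z = -1
n(R, c) = -9 + R (n(R, c) = R - 9 = -9 + R)
D(g) = 3 - 1734/g
p(H, Q) = -1
D(n(8, 38)) - p(1372, j(45)) = (3 - 1734/(-9 + 8)) - 1*(-1) = (3 - 1734/(-1)) + 1 = (3 - 1734*(-1)) + 1 = (3 + 1734) + 1 = 1737 + 1 = 1738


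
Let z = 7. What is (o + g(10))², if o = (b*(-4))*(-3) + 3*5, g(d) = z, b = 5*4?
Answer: 68644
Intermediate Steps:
b = 20
g(d) = 7
o = 255 (o = (20*(-4))*(-3) + 3*5 = -80*(-3) + 15 = 240 + 15 = 255)
(o + g(10))² = (255 + 7)² = 262² = 68644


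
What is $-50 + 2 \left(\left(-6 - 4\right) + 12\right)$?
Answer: $-46$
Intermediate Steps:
$-50 + 2 \left(\left(-6 - 4\right) + 12\right) = -50 + 2 \left(-10 + 12\right) = -50 + 2 \cdot 2 = -50 + 4 = -46$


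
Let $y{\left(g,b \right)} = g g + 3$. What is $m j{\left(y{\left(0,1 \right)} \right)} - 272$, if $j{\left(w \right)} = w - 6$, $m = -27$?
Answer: $-191$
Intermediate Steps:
$y{\left(g,b \right)} = 3 + g^{2}$ ($y{\left(g,b \right)} = g^{2} + 3 = 3 + g^{2}$)
$j{\left(w \right)} = -6 + w$ ($j{\left(w \right)} = w - 6 = -6 + w$)
$m j{\left(y{\left(0,1 \right)} \right)} - 272 = - 27 \left(-6 + \left(3 + 0^{2}\right)\right) - 272 = - 27 \left(-6 + \left(3 + 0\right)\right) - 272 = - 27 \left(-6 + 3\right) - 272 = \left(-27\right) \left(-3\right) - 272 = 81 - 272 = -191$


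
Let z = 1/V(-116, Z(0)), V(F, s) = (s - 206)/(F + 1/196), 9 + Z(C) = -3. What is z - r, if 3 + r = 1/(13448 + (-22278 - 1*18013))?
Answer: 4051161445/1146947704 ≈ 3.5321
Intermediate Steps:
r = -80530/26843 (r = -3 + 1/(13448 + (-22278 - 1*18013)) = -3 + 1/(13448 + (-22278 - 18013)) = -3 + 1/(13448 - 40291) = -3 + 1/(-26843) = -3 - 1/26843 = -80530/26843 ≈ -3.0000)
Z(C) = -12 (Z(C) = -9 - 3 = -12)
V(F, s) = (-206 + s)/(1/196 + F) (V(F, s) = (-206 + s)/(F + 1/196) = (-206 + s)/(1/196 + F))
z = 22735/42728 (z = 1/(196*(-206 - 12)/(1 + 196*(-116))) = 1/(196*(-218)/(1 - 22736)) = 1/(196*(-218)/(-22735)) = 1/(196*(-1/22735)*(-218)) = 1/(42728/22735) = 22735/42728 ≈ 0.53209)
z - r = 22735/42728 - 1*(-80530/26843) = 22735/42728 + 80530/26843 = 4051161445/1146947704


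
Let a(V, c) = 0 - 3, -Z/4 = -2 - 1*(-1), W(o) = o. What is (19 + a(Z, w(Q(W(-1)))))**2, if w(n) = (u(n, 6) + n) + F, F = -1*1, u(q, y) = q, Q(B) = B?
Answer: 256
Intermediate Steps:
F = -1
Z = 4 (Z = -4*(-2 - 1*(-1)) = -4*(-2 + 1) = -4*(-1) = 4)
w(n) = -1 + 2*n (w(n) = (n + n) - 1 = 2*n - 1 = -1 + 2*n)
a(V, c) = -3
(19 + a(Z, w(Q(W(-1)))))**2 = (19 - 3)**2 = 16**2 = 256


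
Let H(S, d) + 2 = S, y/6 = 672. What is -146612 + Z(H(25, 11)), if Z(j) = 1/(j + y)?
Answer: -594511659/4055 ≈ -1.4661e+5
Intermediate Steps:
y = 4032 (y = 6*672 = 4032)
H(S, d) = -2 + S
Z(j) = 1/(4032 + j) (Z(j) = 1/(j + 4032) = 1/(4032 + j))
-146612 + Z(H(25, 11)) = -146612 + 1/(4032 + (-2 + 25)) = -146612 + 1/(4032 + 23) = -146612 + 1/4055 = -594511659/4055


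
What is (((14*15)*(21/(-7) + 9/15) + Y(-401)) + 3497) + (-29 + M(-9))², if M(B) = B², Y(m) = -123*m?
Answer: 55020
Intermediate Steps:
(((14*15)*(21/(-7) + 9/15) + Y(-401)) + 3497) + (-29 + M(-9))² = (((14*15)*(21/(-7) + 9/15) - 123*(-401)) + 3497) + (-29 + (-9)²)² = ((210*(21*(-⅐) + 9*(1/15)) + 49323) + 3497) + (-29 + 81)² = ((210*(-3 + ⅗) + 49323) + 3497) + 52² = ((210*(-12/5) + 49323) + 3497) + 2704 = ((-504 + 49323) + 3497) + 2704 = (48819 + 3497) + 2704 = 52316 + 2704 = 55020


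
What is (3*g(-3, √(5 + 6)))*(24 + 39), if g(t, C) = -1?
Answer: -189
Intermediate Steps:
(3*g(-3, √(5 + 6)))*(24 + 39) = (3*(-1))*(24 + 39) = -3*63 = -189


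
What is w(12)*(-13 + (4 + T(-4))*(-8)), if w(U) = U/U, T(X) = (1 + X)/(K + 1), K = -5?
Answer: -51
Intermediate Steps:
T(X) = -¼ - X/4 (T(X) = (1 + X)/(-5 + 1) = (1 + X)/(-4) = (1 + X)*(-¼) = -¼ - X/4)
w(U) = 1
w(12)*(-13 + (4 + T(-4))*(-8)) = 1*(-13 + (4 + (-¼ - ¼*(-4)))*(-8)) = 1*(-13 + (4 + (-¼ + 1))*(-8)) = 1*(-13 + (4 + ¾)*(-8)) = 1*(-13 + (19/4)*(-8)) = 1*(-13 - 38) = 1*(-51) = -51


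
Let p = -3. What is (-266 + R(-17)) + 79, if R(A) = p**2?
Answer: -178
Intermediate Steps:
R(A) = 9 (R(A) = (-3)**2 = 9)
(-266 + R(-17)) + 79 = (-266 + 9) + 79 = -257 + 79 = -178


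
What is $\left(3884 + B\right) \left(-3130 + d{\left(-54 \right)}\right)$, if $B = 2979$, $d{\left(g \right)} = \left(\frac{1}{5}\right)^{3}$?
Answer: $- \frac{2685141887}{125} \approx -2.1481 \cdot 10^{7}$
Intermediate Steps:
$d{\left(g \right)} = \frac{1}{125}$ ($d{\left(g \right)} = \left(\frac{1}{5}\right)^{3} = \frac{1}{125}$)
$\left(3884 + B\right) \left(-3130 + d{\left(-54 \right)}\right) = \left(3884 + 2979\right) \left(-3130 + \frac{1}{125}\right) = 6863 \left(- \frac{391249}{125}\right) = - \frac{2685141887}{125}$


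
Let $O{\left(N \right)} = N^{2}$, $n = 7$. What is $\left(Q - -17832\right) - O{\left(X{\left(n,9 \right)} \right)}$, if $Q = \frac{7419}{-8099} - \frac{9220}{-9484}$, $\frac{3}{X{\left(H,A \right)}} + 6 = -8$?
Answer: $\frac{9587851266449}{537676412} \approx 17832.0$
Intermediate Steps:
$X{\left(H,A \right)} = - \frac{3}{14}$ ($X{\left(H,A \right)} = \frac{3}{-6 - 8} = \frac{3}{-14} = 3 \left(- \frac{1}{14}\right) = - \frac{3}{14}$)
$Q = \frac{1077746}{19202729}$ ($Q = 7419 \left(- \frac{1}{8099}\right) - - \frac{2305}{2371} = - \frac{7419}{8099} + \frac{2305}{2371} = \frac{1077746}{19202729} \approx 0.056125$)
$\left(Q - -17832\right) - O{\left(X{\left(n,9 \right)} \right)} = \left(\frac{1077746}{19202729} - -17832\right) - \left(- \frac{3}{14}\right)^{2} = \left(\frac{1077746}{19202729} + 17832\right) - \frac{9}{196} = \frac{342424141274}{19202729} - \frac{9}{196} = \frac{9587851266449}{537676412}$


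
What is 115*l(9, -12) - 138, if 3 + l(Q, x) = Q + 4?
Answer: 1012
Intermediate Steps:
l(Q, x) = 1 + Q (l(Q, x) = -3 + (Q + 4) = -3 + (4 + Q) = 1 + Q)
115*l(9, -12) - 138 = 115*(1 + 9) - 138 = 115*10 - 138 = 1150 - 138 = 1012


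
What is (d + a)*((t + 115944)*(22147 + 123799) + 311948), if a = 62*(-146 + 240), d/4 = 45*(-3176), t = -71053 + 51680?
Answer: -7975380141983128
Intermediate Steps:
t = -19373
d = -571680 (d = 4*(45*(-3176)) = 4*(-142920) = -571680)
a = 5828 (a = 62*94 = 5828)
(d + a)*((t + 115944)*(22147 + 123799) + 311948) = (-571680 + 5828)*((-19373 + 115944)*(22147 + 123799) + 311948) = -565852*(96571*145946 + 311948) = -565852*(14094151166 + 311948) = -565852*14094463114 = -7975380141983128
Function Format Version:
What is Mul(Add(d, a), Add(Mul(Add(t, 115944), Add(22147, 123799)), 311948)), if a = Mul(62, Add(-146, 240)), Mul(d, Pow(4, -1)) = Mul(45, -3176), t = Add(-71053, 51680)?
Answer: -7975380141983128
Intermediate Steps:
t = -19373
d = -571680 (d = Mul(4, Mul(45, -3176)) = Mul(4, -142920) = -571680)
a = 5828 (a = Mul(62, 94) = 5828)
Mul(Add(d, a), Add(Mul(Add(t, 115944), Add(22147, 123799)), 311948)) = Mul(Add(-571680, 5828), Add(Mul(Add(-19373, 115944), Add(22147, 123799)), 311948)) = Mul(-565852, Add(Mul(96571, 145946), 311948)) = Mul(-565852, Add(14094151166, 311948)) = Mul(-565852, 14094463114) = -7975380141983128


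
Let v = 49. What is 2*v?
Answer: 98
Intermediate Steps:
2*v = 2*49 = 98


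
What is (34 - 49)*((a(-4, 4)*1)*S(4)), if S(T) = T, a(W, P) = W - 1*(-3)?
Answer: 60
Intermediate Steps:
a(W, P) = 3 + W (a(W, P) = W + 3 = 3 + W)
(34 - 49)*((a(-4, 4)*1)*S(4)) = (34 - 49)*(((3 - 4)*1)*4) = -15*(-1*1)*4 = -(-15)*4 = -15*(-4) = 60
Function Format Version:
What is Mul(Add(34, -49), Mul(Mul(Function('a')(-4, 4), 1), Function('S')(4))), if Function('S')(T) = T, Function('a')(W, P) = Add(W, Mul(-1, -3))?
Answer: 60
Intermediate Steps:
Function('a')(W, P) = Add(3, W) (Function('a')(W, P) = Add(W, 3) = Add(3, W))
Mul(Add(34, -49), Mul(Mul(Function('a')(-4, 4), 1), Function('S')(4))) = Mul(Add(34, -49), Mul(Mul(Add(3, -4), 1), 4)) = Mul(-15, Mul(Mul(-1, 1), 4)) = Mul(-15, Mul(-1, 4)) = Mul(-15, -4) = 60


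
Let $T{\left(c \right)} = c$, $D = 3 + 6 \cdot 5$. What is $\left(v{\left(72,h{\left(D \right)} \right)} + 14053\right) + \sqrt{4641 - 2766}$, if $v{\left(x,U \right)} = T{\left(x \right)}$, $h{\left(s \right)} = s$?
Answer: $14125 + 25 \sqrt{3} \approx 14168.0$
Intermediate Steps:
$D = 33$ ($D = 3 + 30 = 33$)
$v{\left(x,U \right)} = x$
$\left(v{\left(72,h{\left(D \right)} \right)} + 14053\right) + \sqrt{4641 - 2766} = \left(72 + 14053\right) + \sqrt{4641 - 2766} = 14125 + \sqrt{1875} = 14125 + 25 \sqrt{3}$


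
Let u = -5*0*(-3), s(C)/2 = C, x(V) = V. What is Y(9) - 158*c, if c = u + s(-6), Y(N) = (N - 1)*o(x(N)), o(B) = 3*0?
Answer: 1896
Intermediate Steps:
o(B) = 0
s(C) = 2*C
Y(N) = 0 (Y(N) = (N - 1)*0 = (-1 + N)*0 = 0)
u = 0 (u = 0*(-3) = 0)
c = -12 (c = 0 + 2*(-6) = 0 - 12 = -12)
Y(9) - 158*c = 0 - 158*(-12) = 0 + 1896 = 1896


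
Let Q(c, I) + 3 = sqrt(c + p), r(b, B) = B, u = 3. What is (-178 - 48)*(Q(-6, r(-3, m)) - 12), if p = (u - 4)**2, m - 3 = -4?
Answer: 3390 - 226*I*sqrt(5) ≈ 3390.0 - 505.35*I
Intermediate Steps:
m = -1 (m = 3 - 4 = -1)
p = 1 (p = (3 - 4)**2 = (-1)**2 = 1)
Q(c, I) = -3 + sqrt(1 + c) (Q(c, I) = -3 + sqrt(c + 1) = -3 + sqrt(1 + c))
(-178 - 48)*(Q(-6, r(-3, m)) - 12) = (-178 - 48)*((-3 + sqrt(1 - 6)) - 12) = -226*((-3 + sqrt(-5)) - 12) = -226*((-3 + I*sqrt(5)) - 12) = -226*(-15 + I*sqrt(5)) = 3390 - 226*I*sqrt(5)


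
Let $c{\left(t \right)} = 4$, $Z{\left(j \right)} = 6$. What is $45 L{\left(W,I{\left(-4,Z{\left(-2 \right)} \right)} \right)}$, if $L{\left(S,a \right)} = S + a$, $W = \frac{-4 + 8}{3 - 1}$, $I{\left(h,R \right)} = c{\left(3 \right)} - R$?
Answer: $0$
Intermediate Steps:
$I{\left(h,R \right)} = 4 - R$
$W = 2$ ($W = \frac{4}{2} = 4 \cdot \frac{1}{2} = 2$)
$45 L{\left(W,I{\left(-4,Z{\left(-2 \right)} \right)} \right)} = 45 \left(2 + \left(4 - 6\right)\right) = 45 \left(2 - 2\right) = 45 \cdot 0 = 0$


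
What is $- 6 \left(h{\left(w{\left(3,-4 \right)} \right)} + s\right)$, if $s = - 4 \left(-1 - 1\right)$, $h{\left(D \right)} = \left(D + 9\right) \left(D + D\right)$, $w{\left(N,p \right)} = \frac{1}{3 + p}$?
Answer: $48$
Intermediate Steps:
$h{\left(D \right)} = 2 D \left(9 + D\right)$ ($h{\left(D \right)} = \left(9 + D\right) 2 D = 2 D \left(9 + D\right)$)
$s = 8$ ($s = \left(-4\right) \left(-2\right) = 8$)
$- 6 \left(h{\left(w{\left(3,-4 \right)} \right)} + s\right) = - 6 \left(\frac{2 \left(9 + \frac{1}{3 - 4}\right)}{3 - 4} + 8\right) = - 6 \left(\frac{2 \left(9 + \frac{1}{-1}\right)}{-1} + 8\right) = - 6 \left(2 \left(-1\right) \left(9 - 1\right) + 8\right) = - 6 \left(2 \left(-1\right) 8 + 8\right) = - 6 \left(-16 + 8\right) = \left(-6\right) \left(-8\right) = 48$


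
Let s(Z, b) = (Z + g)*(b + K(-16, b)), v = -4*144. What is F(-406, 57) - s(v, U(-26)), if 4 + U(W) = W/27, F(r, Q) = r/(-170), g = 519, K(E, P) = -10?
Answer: -650633/765 ≈ -850.50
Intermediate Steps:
v = -576
F(r, Q) = -r/170 (F(r, Q) = r*(-1/170) = -r/170)
U(W) = -4 + W/27
s(Z, b) = (-10 + b)*(519 + Z) (s(Z, b) = (Z + 519)*(b - 10) = (519 + Z)*(-10 + b) = (-10 + b)*(519 + Z))
F(-406, 57) - s(v, U(-26)) = -1/170*(-406) - (-5190 - 10*(-576) + 519*(-4 + (1/27)*(-26)) - 576*(-4 + (1/27)*(-26))) = 203/85 - (-5190 + 5760 + 519*(-4 - 26/27) - 576*(-4 - 26/27)) = 203/85 - (-5190 + 5760 + 519*(-134/27) - 576*(-134/27)) = 203/85 - (-5190 + 5760 - 23182/9 + 8576/3) = 203/85 - 1*7676/9 = 203/85 - 7676/9 = -650633/765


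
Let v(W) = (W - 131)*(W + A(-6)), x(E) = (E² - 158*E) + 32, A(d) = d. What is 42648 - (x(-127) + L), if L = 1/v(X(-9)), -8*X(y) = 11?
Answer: 401190437/62481 ≈ 6421.0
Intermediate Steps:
x(E) = 32 + E² - 158*E
X(y) = -11/8 (X(y) = -⅛*11 = -11/8)
v(W) = (-131 + W)*(-6 + W) (v(W) = (W - 131)*(W - 6) = (-131 + W)*(-6 + W))
L = 64/62481 (L = 1/(786 + (-11/8)² - 137*(-11/8)) = 1/(786 + 121/64 + 1507/8) = 1/(62481/64) = 64/62481 ≈ 0.0010243)
42648 - (x(-127) + L) = 42648 - ((32 + (-127)² - 158*(-127)) + 64/62481) = 42648 - ((32 + 16129 + 20066) + 64/62481) = 42648 - (36227 + 64/62481) = 42648 - 1*2263499251/62481 = 42648 - 2263499251/62481 = 401190437/62481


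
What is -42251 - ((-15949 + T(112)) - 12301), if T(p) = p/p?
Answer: -14002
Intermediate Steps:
T(p) = 1
-42251 - ((-15949 + T(112)) - 12301) = -42251 - ((-15949 + 1) - 12301) = -42251 - (-15948 - 12301) = -42251 - 1*(-28249) = -42251 + 28249 = -14002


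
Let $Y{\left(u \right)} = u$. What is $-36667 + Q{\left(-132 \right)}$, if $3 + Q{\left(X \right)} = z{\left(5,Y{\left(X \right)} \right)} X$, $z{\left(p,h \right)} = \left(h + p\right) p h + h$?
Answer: $-11083486$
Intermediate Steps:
$z{\left(p,h \right)} = h + h p \left(h + p\right)$ ($z{\left(p,h \right)} = p \left(h + p\right) h + h = h p \left(h + p\right) + h = h + h p \left(h + p\right)$)
$Q{\left(X \right)} = -3 + X^{2} \left(26 + 5 X\right)$ ($Q{\left(X \right)} = -3 + X \left(1 + 5^{2} + X 5\right) X = -3 + X \left(1 + 25 + 5 X\right) X = -3 + X \left(26 + 5 X\right) X = -3 + X^{2} \left(26 + 5 X\right)$)
$-36667 + Q{\left(-132 \right)} = -36667 + \left(-3 + \left(-132\right)^{2} \left(26 + 5 \left(-132\right)\right)\right) = -36667 + \left(-3 + 17424 \left(26 - 660\right)\right) = -36667 + \left(-3 + 17424 \left(-634\right)\right) = -36667 - 11046819 = -11083486$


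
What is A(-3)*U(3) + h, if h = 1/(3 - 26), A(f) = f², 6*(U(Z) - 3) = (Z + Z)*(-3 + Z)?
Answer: 620/23 ≈ 26.957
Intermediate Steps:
U(Z) = 3 + Z*(-3 + Z)/3 (U(Z) = 3 + ((Z + Z)*(-3 + Z))/6 = 3 + ((2*Z)*(-3 + Z))/6 = 3 + (2*Z*(-3 + Z))/6 = 3 + Z*(-3 + Z)/3)
h = -1/23 (h = 1/(-23) = -1/23 ≈ -0.043478)
A(-3)*U(3) + h = (-3)²*(3 - 1*3 + (⅓)*3²) - 1/23 = 9*(3 - 3 + (⅓)*9) - 1/23 = 9*(3 - 3 + 3) - 1/23 = 9*3 - 1/23 = 27 - 1/23 = 620/23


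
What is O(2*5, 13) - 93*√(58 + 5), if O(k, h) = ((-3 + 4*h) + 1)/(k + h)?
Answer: 50/23 - 279*√7 ≈ -735.99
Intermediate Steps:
O(k, h) = (-2 + 4*h)/(h + k)
O(2*5, 13) - 93*√(58 + 5) = 2*(-1 + 2*13)/(13 + 2*5) - 93*√(58 + 5) = 2*(-1 + 26)/(13 + 10) - 279*√7 = 2*25/23 - 279*√7 = 2*(1/23)*25 - 279*√7 = 50/23 - 279*√7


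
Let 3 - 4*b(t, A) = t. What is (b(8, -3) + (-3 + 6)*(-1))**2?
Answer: 289/16 ≈ 18.063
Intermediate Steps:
b(t, A) = 3/4 - t/4
(b(8, -3) + (-3 + 6)*(-1))**2 = ((3/4 - 1/4*8) + (-3 + 6)*(-1))**2 = ((3/4 - 2) + 3*(-1))**2 = (-5/4 - 3)**2 = (-17/4)**2 = 289/16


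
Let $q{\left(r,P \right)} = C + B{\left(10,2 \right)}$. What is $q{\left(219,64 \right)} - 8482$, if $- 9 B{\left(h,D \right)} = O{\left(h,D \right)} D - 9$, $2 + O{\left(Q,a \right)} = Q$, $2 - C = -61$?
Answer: $- \frac{75778}{9} \approx -8419.8$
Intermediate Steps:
$C = 63$ ($C = 2 - -61 = 2 + 61 = 63$)
$O{\left(Q,a \right)} = -2 + Q$
$B{\left(h,D \right)} = 1 - \frac{D \left(-2 + h\right)}{9}$ ($B{\left(h,D \right)} = - \frac{\left(-2 + h\right) D - 9}{9} = - \frac{D \left(-2 + h\right) - 9}{9} = - \frac{-9 + D \left(-2 + h\right)}{9} = 1 - \frac{D \left(-2 + h\right)}{9}$)
$q{\left(r,P \right)} = \frac{560}{9}$ ($q{\left(r,P \right)} = 63 + \left(1 - \frac{2 \left(-2 + 10\right)}{9}\right) = 63 + \left(1 - \frac{2}{9} \cdot 8\right) = 63 + \left(1 - \frac{16}{9}\right) = 63 - \frac{7}{9} = \frac{560}{9}$)
$q{\left(219,64 \right)} - 8482 = \frac{560}{9} - 8482 = - \frac{75778}{9}$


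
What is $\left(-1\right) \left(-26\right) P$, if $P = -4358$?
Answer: $-113308$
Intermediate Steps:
$\left(-1\right) \left(-26\right) P = \left(-1\right) \left(-26\right) \left(-4358\right) = 26 \left(-4358\right) = -113308$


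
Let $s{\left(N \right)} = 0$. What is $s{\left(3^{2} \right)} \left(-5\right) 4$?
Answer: $0$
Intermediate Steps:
$s{\left(3^{2} \right)} \left(-5\right) 4 = 0 \left(-5\right) 4 = 0 \cdot 4 = 0$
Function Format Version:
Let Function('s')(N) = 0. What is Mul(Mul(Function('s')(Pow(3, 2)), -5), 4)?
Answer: 0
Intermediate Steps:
Mul(Mul(Function('s')(Pow(3, 2)), -5), 4) = Mul(Mul(0, -5), 4) = Mul(0, 4) = 0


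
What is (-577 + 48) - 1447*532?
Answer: -770333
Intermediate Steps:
(-577 + 48) - 1447*532 = -529 - 769804 = -770333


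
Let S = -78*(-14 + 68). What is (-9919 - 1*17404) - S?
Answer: -23111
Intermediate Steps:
S = -4212 (S = -78*54 = -4212)
(-9919 - 1*17404) - S = (-9919 - 1*17404) - 1*(-4212) = (-9919 - 17404) + 4212 = -27323 + 4212 = -23111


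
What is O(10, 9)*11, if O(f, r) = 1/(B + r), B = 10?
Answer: 11/19 ≈ 0.57895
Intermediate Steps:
O(f, r) = 1/(10 + r)
O(10, 9)*11 = 11/(10 + 9) = 11/19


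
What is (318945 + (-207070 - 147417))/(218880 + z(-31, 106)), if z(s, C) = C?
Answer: -17771/109493 ≈ -0.16230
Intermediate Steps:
(318945 + (-207070 - 147417))/(218880 + z(-31, 106)) = (318945 + (-207070 - 147417))/(218880 + 106) = (318945 - 354487)/218986 = -35542*1/218986 = -17771/109493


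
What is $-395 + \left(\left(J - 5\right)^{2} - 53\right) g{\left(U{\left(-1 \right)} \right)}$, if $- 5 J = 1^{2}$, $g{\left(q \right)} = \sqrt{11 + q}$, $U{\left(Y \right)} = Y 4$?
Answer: $-395 - \frac{649 \sqrt{7}}{25} \approx -463.68$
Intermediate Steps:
$U{\left(Y \right)} = 4 Y$
$J = - \frac{1}{5}$ ($J = - \frac{1^{2}}{5} = \left(- \frac{1}{5}\right) 1 = - \frac{1}{5} \approx -0.2$)
$-395 + \left(\left(J - 5\right)^{2} - 53\right) g{\left(U{\left(-1 \right)} \right)} = -395 + \left(\left(- \frac{1}{5} - 5\right)^{2} - 53\right) \sqrt{11 + 4 \left(-1\right)} = -395 + \left(\left(- \frac{26}{5}\right)^{2} - 53\right) \sqrt{11 - 4} = -395 + \left(\frac{676}{25} - 53\right) \sqrt{7} = -395 - \frac{649 \sqrt{7}}{25}$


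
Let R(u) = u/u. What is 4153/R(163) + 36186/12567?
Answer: 17408979/4189 ≈ 4155.9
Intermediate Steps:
R(u) = 1
4153/R(163) + 36186/12567 = 4153/1 + 36186/12567 = 4153*1 + 36186*(1/12567) = 4153 + 12062/4189 = 17408979/4189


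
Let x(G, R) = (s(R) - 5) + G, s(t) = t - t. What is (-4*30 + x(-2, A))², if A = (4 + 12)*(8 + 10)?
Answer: 16129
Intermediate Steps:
A = 288 (A = 16*18 = 288)
s(t) = 0
x(G, R) = -5 + G (x(G, R) = (0 - 5) + G = -5 + G)
(-4*30 + x(-2, A))² = (-4*30 + (-5 - 2))² = (-120 - 7)² = (-127)² = 16129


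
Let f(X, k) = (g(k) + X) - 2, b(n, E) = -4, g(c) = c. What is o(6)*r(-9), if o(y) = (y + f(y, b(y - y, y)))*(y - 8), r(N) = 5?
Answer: -60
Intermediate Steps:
f(X, k) = -2 + X + k (f(X, k) = (k + X) - 2 = (X + k) - 2 = -2 + X + k)
o(y) = (-8 + y)*(-6 + 2*y) (o(y) = (y + (-2 + y - 4))*(y - 8) = (y + (-6 + y))*(-8 + y) = (-6 + 2*y)*(-8 + y) = (-8 + y)*(-6 + 2*y))
o(6)*r(-9) = (48 - 22*6 + 2*6**2)*5 = (48 - 132 + 2*36)*5 = (48 - 132 + 72)*5 = -12*5 = -60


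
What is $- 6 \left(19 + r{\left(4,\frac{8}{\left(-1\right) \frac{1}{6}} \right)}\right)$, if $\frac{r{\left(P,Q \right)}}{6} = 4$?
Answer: $-258$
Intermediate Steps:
$r{\left(P,Q \right)} = 24$ ($r{\left(P,Q \right)} = 6 \cdot 4 = 24$)
$- 6 \left(19 + r{\left(4,\frac{8}{\left(-1\right) \frac{1}{6}} \right)}\right) = - 6 \left(19 + 24\right) = \left(-6\right) 43 = -258$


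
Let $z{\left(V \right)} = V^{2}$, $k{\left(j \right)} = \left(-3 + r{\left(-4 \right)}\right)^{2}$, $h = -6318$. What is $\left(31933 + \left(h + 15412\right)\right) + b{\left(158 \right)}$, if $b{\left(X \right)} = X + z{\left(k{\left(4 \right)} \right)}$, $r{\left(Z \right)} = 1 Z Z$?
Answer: $69746$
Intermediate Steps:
$r{\left(Z \right)} = Z^{2}$ ($r{\left(Z \right)} = Z Z = Z^{2}$)
$k{\left(j \right)} = 169$ ($k{\left(j \right)} = \left(-3 + \left(-4\right)^{2}\right)^{2} = \left(-3 + 16\right)^{2} = 13^{2} = 169$)
$b{\left(X \right)} = 28561 + X$ ($b{\left(X \right)} = X + 169^{2} = X + 28561 = 28561 + X$)
$\left(31933 + \left(h + 15412\right)\right) + b{\left(158 \right)} = \left(31933 + \left(-6318 + 15412\right)\right) + \left(28561 + 158\right) = \left(31933 + 9094\right) + 28719 = 41027 + 28719 = 69746$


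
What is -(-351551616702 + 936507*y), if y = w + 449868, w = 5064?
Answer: -74495385822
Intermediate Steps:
y = 454932 (y = 5064 + 449868 = 454932)
-(-351551616702 + 936507*y) = -936507/(1/(-375386 + 454932)) = -936507/(1/79546) = -936507/1/79546 = -936507*79546 = -74495385822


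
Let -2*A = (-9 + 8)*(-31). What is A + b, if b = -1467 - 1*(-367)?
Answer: -2231/2 ≈ -1115.5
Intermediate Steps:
A = -31/2 (A = -(-9 + 8)*(-31)/2 = -(-1)*(-31)/2 = -½*31 = -31/2 ≈ -15.500)
b = -1100 (b = -1467 + 367 = -1100)
A + b = -31/2 - 1100 = -2231/2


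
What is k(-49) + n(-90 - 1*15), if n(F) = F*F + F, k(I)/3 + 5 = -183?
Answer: 10356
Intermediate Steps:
k(I) = -564 (k(I) = -15 + 3*(-183) = -15 - 549 = -564)
n(F) = F + F**2 (n(F) = F**2 + F = F + F**2)
k(-49) + n(-90 - 1*15) = -564 + (-90 - 1*15)*(1 + (-90 - 1*15)) = -564 + (-90 - 15)*(1 + (-90 - 15)) = -564 - 105*(1 - 105) = -564 - 105*(-104) = -564 + 10920 = 10356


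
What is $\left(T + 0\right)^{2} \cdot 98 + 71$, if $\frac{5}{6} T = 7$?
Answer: $\frac{174647}{25} \approx 6985.9$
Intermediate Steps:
$T = \frac{42}{5}$ ($T = \frac{6}{5} \cdot 7 = \frac{42}{5} \approx 8.4$)
$\left(T + 0\right)^{2} \cdot 98 + 71 = \left(\frac{42}{5} + 0\right)^{2} \cdot 98 + 71 = \left(\frac{42}{5}\right)^{2} \cdot 98 + 71 = \frac{1764}{25} \cdot 98 + 71 = \frac{172872}{25} + 71 = \frac{174647}{25}$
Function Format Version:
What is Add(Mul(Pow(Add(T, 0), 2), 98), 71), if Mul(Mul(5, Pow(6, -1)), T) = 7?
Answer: Rational(174647, 25) ≈ 6985.9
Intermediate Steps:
T = Rational(42, 5) (T = Mul(Rational(6, 5), 7) = Rational(42, 5) ≈ 8.4000)
Add(Mul(Pow(Add(T, 0), 2), 98), 71) = Add(Mul(Pow(Add(Rational(42, 5), 0), 2), 98), 71) = Add(Mul(Pow(Rational(42, 5), 2), 98), 71) = Add(Mul(Rational(1764, 25), 98), 71) = Add(Rational(172872, 25), 71) = Rational(174647, 25)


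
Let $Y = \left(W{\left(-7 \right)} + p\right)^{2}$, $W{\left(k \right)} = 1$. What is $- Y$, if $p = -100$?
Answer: $-9801$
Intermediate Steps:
$Y = 9801$ ($Y = \left(1 - 100\right)^{2} = \left(-99\right)^{2} = 9801$)
$- Y = \left(-1\right) 9801 = -9801$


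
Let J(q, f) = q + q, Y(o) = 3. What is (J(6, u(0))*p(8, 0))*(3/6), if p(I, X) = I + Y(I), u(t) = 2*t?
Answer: 66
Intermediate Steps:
J(q, f) = 2*q
p(I, X) = 3 + I (p(I, X) = I + 3 = 3 + I)
(J(6, u(0))*p(8, 0))*(3/6) = ((2*6)*(3 + 8))*(3/6) = (12*11)*(3*(⅙)) = 132*(½) = 66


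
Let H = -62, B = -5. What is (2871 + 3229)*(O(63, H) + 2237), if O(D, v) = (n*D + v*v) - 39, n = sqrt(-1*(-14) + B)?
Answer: 38009100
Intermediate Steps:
n = 3 (n = sqrt(-1*(-14) - 5) = sqrt(14 - 5) = sqrt(9) = 3)
O(D, v) = -39 + v**2 + 3*D (O(D, v) = (3*D + v*v) - 39 = (3*D + v**2) - 39 = (v**2 + 3*D) - 39 = -39 + v**2 + 3*D)
(2871 + 3229)*(O(63, H) + 2237) = (2871 + 3229)*((-39 + (-62)**2 + 3*63) + 2237) = 6100*((-39 + 3844 + 189) + 2237) = 6100*(3994 + 2237) = 6100*6231 = 38009100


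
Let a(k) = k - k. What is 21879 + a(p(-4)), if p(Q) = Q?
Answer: 21879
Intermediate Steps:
a(k) = 0
21879 + a(p(-4)) = 21879 + 0 = 21879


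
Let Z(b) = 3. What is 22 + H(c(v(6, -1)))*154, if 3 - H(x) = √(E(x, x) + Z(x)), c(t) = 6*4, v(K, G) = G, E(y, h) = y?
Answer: 484 - 462*√3 ≈ -316.21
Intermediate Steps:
c(t) = 24
H(x) = 3 - √(3 + x) (H(x) = 3 - √(x + 3) = 3 - √(3 + x))
22 + H(c(v(6, -1)))*154 = 22 + (3 - √(3 + 24))*154 = 22 + (3 - √27)*154 = 22 + (3 - 3*√3)*154 = 22 + (462 - 462*√3) = 484 - 462*√3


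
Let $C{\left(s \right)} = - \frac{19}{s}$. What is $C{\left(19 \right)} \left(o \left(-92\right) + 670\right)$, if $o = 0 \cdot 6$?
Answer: $-670$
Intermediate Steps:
$o = 0$
$C{\left(19 \right)} \left(o \left(-92\right) + 670\right) = - \frac{19}{19} \left(0 \left(-92\right) + 670\right) = \left(-19\right) \frac{1}{19} \left(0 + 670\right) = \left(-1\right) 670 = -670$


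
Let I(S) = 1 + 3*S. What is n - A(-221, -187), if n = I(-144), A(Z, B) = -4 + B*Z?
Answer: -41754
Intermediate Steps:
n = -431 (n = 1 + 3*(-144) = 1 - 432 = -431)
n - A(-221, -187) = -431 - (-4 - 187*(-221)) = -431 - (-4 + 41327) = -431 - 1*41323 = -431 - 41323 = -41754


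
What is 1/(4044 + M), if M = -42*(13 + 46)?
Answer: 1/1566 ≈ 0.00063857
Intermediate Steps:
M = -2478 (M = -42*59 = -2478)
1/(4044 + M) = 1/(4044 - 2478) = 1/1566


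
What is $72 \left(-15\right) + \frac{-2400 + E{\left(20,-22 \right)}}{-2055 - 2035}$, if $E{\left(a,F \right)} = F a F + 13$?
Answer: $- \frac{4424493}{4090} \approx -1081.8$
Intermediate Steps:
$E{\left(a,F \right)} = 13 + a F^{2}$ ($E{\left(a,F \right)} = a F^{2} + 13 = 13 + a F^{2}$)
$72 \left(-15\right) + \frac{-2400 + E{\left(20,-22 \right)}}{-2055 - 2035} = 72 \left(-15\right) + \frac{-2400 + \left(13 + 20 \left(-22\right)^{2}\right)}{-2055 - 2035} = -1080 + \frac{-2400 + \left(13 + 20 \cdot 484\right)}{-4090} = -1080 + \left(-2400 + \left(13 + 9680\right)\right) \left(- \frac{1}{4090}\right) = -1080 + \left(-2400 + 9693\right) \left(- \frac{1}{4090}\right) = -1080 + 7293 \left(- \frac{1}{4090}\right) = -1080 - \frac{7293}{4090} = - \frac{4424493}{4090}$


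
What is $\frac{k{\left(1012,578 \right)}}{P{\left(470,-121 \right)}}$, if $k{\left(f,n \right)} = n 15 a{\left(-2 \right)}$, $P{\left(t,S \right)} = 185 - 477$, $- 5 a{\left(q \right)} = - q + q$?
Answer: $0$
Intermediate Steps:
$a{\left(q \right)} = 0$ ($a{\left(q \right)} = - \frac{- q + q}{5} = \left(- \frac{1}{5}\right) 0 = 0$)
$P{\left(t,S \right)} = -292$
$k{\left(f,n \right)} = 0$ ($k{\left(f,n \right)} = n 15 \cdot 0 = 15 n 0 = 0$)
$\frac{k{\left(1012,578 \right)}}{P{\left(470,-121 \right)}} = \frac{0}{-292} = 0 \left(- \frac{1}{292}\right) = 0$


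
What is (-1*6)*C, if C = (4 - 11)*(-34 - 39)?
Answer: -3066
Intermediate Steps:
C = 511 (C = -7*(-73) = 511)
(-1*6)*C = -1*6*511 = -6*511 = -3066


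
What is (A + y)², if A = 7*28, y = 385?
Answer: 337561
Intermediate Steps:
A = 196
(A + y)² = (196 + 385)² = 581² = 337561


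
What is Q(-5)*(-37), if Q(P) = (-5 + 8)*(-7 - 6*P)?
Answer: -2553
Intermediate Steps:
Q(P) = -21 - 18*P (Q(P) = 3*(-7 - 6*P) = -21 - 18*P)
Q(-5)*(-37) = (-21 - 18*(-5))*(-37) = (-21 + 90)*(-37) = 69*(-37) = -2553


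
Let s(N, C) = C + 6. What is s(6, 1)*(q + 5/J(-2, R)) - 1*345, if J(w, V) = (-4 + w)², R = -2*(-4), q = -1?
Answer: -12637/36 ≈ -351.03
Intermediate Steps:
R = 8
s(N, C) = 6 + C
s(6, 1)*(q + 5/J(-2, R)) - 1*345 = (6 + 1)*(-1 + 5/((-4 - 2)²)) - 1*345 = 7*(-1 + 5/((-6)²)) - 345 = 7*(-1 + 5/36) - 345 = 7*(-31/36) - 345 = -217/36 - 345 = -12637/36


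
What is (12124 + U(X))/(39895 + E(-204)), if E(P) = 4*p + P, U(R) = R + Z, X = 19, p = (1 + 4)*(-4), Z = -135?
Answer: 12008/39611 ≈ 0.30315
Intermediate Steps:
p = -20 (p = 5*(-4) = -20)
U(R) = -135 + R (U(R) = R - 135 = -135 + R)
E(P) = -80 + P (E(P) = 4*(-20) + P = -80 + P)
(12124 + U(X))/(39895 + E(-204)) = (12124 + (-135 + 19))/(39895 + (-80 - 204)) = (12124 - 116)/(39895 - 284) = 12008/39611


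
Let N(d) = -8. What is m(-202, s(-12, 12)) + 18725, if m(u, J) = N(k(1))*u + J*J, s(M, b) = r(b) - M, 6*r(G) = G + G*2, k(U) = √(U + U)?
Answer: 20665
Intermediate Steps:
k(U) = √2*√U (k(U) = √(2*U) = √2*√U)
r(G) = G/2 (r(G) = (G + G*2)/6 = (G + 2*G)/6 = (3*G)/6 = G/2)
s(M, b) = b/2 - M
m(u, J) = J² - 8*u (m(u, J) = -8*u + J*J = -8*u + J² = J² - 8*u)
m(-202, s(-12, 12)) + 18725 = (((½)*12 - 1*(-12))² - 8*(-202)) + 18725 = ((6 + 12)² + 1616) + 18725 = (18² + 1616) + 18725 = (324 + 1616) + 18725 = 1940 + 18725 = 20665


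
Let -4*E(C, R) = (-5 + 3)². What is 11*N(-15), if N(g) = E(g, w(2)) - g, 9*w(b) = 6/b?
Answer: 154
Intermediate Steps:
w(b) = 2/(3*b) (w(b) = (6/b)/9 = 2/(3*b))
E(C, R) = -1 (E(C, R) = -(-5 + 3)²/4 = -¼*(-2)² = -¼*4 = -1)
N(g) = -1 - g
11*N(-15) = 11*(-1 - 1*(-15)) = 11*(-1 + 15) = 11*14 = 154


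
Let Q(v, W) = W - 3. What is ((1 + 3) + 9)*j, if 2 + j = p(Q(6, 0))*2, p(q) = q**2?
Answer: 208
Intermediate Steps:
Q(v, W) = -3 + W
j = 16 (j = -2 + (-3 + 0)**2*2 = -2 + (-3)**2*2 = -2 + 9*2 = -2 + 18 = 16)
((1 + 3) + 9)*j = ((1 + 3) + 9)*16 = (4 + 9)*16 = 13*16 = 208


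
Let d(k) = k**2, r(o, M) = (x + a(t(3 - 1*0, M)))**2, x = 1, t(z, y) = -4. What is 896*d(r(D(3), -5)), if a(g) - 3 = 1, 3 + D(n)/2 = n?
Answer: 560000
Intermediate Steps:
D(n) = -6 + 2*n
a(g) = 4 (a(g) = 3 + 1 = 4)
r(o, M) = 25 (r(o, M) = (1 + 4)**2 = 5**2 = 25)
896*d(r(D(3), -5)) = 896*25**2 = 896*625 = 560000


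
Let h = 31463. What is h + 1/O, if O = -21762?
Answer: 684697805/21762 ≈ 31463.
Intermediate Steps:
h + 1/O = 31463 + 1/(-21762) = 31463 - 1/21762 = 684697805/21762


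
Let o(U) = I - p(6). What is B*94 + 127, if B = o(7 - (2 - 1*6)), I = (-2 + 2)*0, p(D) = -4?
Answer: 503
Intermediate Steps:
I = 0 (I = 0*0 = 0)
o(U) = 4 (o(U) = 0 - 1*(-4) = 0 + 4 = 4)
B = 4
B*94 + 127 = 4*94 + 127 = 376 + 127 = 503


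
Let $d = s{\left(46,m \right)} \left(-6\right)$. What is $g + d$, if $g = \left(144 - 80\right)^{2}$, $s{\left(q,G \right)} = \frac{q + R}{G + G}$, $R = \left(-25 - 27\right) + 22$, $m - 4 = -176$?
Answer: $\frac{176140}{43} \approx 4096.3$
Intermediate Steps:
$m = -172$ ($m = 4 - 176 = -172$)
$R = -30$ ($R = -52 + 22 = -30$)
$s{\left(q,G \right)} = \frac{-30 + q}{2 G}$ ($s{\left(q,G \right)} = \frac{q - 30}{G + G} = \frac{-30 + q}{2 G}$)
$d = \frac{12}{43}$ ($d = \frac{-30 + 46}{2 \left(-172\right)} \left(-6\right) = \frac{1}{2} \left(- \frac{1}{172}\right) 16 \left(-6\right) = \left(- \frac{2}{43}\right) \left(-6\right) = \frac{12}{43} \approx 0.27907$)
$g = 4096$ ($g = 64^{2} = 4096$)
$g + d = 4096 + \frac{12}{43} = \frac{176140}{43}$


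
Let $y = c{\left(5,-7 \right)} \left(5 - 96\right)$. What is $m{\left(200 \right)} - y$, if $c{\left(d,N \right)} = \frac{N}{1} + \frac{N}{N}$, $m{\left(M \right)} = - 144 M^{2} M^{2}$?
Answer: $-230400000546$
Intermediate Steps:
$m{\left(M \right)} = - 144 M^{4}$
$c{\left(d,N \right)} = 1 + N$ ($c{\left(d,N \right)} = N 1 + 1 = N + 1 = 1 + N$)
$y = 546$ ($y = \left(1 - 7\right) \left(5 - 96\right) = \left(-6\right) \left(-91\right) = 546$)
$m{\left(200 \right)} - y = - 144 \cdot 200^{4} - 546 = \left(-144\right) 1600000000 - 546 = -230400000000 - 546 = -230400000546$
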